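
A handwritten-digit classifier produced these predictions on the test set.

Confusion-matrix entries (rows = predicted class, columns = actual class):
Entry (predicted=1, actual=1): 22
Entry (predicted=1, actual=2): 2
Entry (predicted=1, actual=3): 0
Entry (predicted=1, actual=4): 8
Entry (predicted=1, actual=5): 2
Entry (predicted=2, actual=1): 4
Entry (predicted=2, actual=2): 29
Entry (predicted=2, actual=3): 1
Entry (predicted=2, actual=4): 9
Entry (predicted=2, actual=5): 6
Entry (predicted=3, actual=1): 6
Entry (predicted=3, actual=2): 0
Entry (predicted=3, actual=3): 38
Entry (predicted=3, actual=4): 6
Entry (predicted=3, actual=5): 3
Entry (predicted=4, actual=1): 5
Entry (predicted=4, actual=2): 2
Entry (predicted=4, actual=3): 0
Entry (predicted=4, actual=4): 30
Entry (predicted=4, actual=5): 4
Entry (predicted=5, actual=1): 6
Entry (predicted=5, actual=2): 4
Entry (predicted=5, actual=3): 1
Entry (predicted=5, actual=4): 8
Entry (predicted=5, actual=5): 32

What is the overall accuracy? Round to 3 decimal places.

Accuracy = trace / total = (22+29+38+30+32=151) / 228 = 151/228 = 0.662

0.662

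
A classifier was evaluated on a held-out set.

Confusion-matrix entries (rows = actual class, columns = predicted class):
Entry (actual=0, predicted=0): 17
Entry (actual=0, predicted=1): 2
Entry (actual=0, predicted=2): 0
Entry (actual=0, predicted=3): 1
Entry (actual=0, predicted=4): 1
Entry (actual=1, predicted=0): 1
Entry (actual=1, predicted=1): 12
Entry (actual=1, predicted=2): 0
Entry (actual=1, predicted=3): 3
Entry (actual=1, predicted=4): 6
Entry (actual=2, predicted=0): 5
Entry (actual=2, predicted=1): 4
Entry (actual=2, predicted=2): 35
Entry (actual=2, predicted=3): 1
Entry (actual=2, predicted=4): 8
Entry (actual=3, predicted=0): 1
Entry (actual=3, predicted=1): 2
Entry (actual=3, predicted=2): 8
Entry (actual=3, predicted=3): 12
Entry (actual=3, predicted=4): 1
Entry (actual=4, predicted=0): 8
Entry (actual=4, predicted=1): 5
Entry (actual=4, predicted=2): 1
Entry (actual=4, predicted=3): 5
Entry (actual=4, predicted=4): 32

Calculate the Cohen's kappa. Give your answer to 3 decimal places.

Observed agreement pₒ = trace/N = 108/171 = 0.6316
Expected agreement pₑ = Σ (rowᵢ·colᵢ)/N² = (21·32 + 22·25 + 53·44 + 24·22 + 51·48)/171² = 0.2233
κ = (pₒ − pₑ)/(1 − pₑ) = (0.6316 − 0.2233)/(1 − 0.2233) = 0.526

0.526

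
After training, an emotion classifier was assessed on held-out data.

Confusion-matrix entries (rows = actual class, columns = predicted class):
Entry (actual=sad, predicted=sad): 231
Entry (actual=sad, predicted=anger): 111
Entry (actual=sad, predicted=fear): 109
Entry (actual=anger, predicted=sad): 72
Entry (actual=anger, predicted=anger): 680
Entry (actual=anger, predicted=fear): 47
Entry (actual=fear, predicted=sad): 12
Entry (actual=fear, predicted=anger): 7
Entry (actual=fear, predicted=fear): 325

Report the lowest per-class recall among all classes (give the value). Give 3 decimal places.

0.512

Per-class recall (TP/(TP+FN)):
  sad: TP=231, FN=111+109=220 → 231/451 = 0.5122
  anger: TP=680, FN=72+47=119 → 680/799 = 0.8511
  fear: TP=325, FN=12+7=19 → 325/344 = 0.9448
Lowest is class 'sad' with recall = 0.512.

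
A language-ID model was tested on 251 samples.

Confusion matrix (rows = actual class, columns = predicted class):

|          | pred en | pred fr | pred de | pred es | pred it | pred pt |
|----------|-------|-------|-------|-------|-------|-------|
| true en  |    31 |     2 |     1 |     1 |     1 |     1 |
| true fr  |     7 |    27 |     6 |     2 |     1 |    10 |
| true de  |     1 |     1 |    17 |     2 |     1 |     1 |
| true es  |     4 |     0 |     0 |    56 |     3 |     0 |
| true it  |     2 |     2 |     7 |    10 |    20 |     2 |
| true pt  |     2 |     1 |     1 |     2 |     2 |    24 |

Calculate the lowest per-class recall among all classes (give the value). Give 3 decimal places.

Per-class recall (TP/(TP+FN)):
  en: TP=31, FN=2+1+1+1+1=6 → 31/37 = 0.8378
  fr: TP=27, FN=7+6+2+1+10=26 → 27/53 = 0.5094
  de: TP=17, FN=1+1+2+1+1=6 → 17/23 = 0.7391
  es: TP=56, FN=4+0+0+3+0=7 → 56/63 = 0.8889
  it: TP=20, FN=2+2+7+10+2=23 → 20/43 = 0.4651
  pt: TP=24, FN=2+1+1+2+2=8 → 24/32 = 0.7500
Lowest is class 'it' with recall = 0.465.

0.465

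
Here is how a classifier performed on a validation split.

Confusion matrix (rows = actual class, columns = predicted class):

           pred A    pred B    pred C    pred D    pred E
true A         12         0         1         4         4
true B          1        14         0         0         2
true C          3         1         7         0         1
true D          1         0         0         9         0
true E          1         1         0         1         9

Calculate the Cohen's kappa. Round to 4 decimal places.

0.6318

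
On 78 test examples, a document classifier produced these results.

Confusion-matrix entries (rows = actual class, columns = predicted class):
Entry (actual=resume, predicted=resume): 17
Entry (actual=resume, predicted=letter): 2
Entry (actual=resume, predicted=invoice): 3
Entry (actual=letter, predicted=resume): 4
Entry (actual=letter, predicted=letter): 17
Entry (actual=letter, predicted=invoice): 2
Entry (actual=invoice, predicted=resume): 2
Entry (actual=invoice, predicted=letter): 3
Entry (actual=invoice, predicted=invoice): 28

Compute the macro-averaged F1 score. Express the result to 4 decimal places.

0.7865

Per-class F1 score (2·TP/(2·TP+FP+FN)):
  resume: TP=17, FP=4+2=6, FN=2+3=5 → 34/45 = 0.75556
  letter: TP=17, FP=2+3=5, FN=4+2=6 → 34/45 = 0.75556
  invoice: TP=28, FP=3+2=5, FN=2+3=5 → 56/66 = 0.84848
Macro-F1 score = mean = (0.75556 + 0.75556 + 0.84848) / 3 = 0.7865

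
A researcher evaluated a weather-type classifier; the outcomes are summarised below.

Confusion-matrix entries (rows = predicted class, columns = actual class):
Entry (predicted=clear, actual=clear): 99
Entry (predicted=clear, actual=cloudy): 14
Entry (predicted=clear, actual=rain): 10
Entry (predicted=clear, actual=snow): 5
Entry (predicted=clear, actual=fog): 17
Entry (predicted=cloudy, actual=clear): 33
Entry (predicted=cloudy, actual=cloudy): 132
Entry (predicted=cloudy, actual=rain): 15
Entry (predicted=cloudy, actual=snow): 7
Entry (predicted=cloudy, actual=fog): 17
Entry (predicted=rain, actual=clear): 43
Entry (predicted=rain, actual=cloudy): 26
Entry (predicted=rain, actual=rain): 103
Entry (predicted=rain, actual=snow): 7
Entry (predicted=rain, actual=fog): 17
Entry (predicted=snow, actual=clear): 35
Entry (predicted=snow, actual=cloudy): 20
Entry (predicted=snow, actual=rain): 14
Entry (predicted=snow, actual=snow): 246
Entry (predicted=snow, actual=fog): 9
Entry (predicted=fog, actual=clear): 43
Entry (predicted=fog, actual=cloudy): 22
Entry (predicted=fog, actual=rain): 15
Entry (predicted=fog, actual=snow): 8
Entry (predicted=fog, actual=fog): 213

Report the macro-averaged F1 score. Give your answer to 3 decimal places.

Per-class F1 score (2·TP/(2·TP+FP+FN)):
  clear: TP=99, FP=14+10+5+17=46, FN=33+43+35+43=154 → 198/398 = 0.4975
  cloudy: TP=132, FP=33+15+7+17=72, FN=14+26+20+22=82 → 264/418 = 0.6316
  rain: TP=103, FP=43+26+7+17=93, FN=10+15+14+15=54 → 206/353 = 0.5836
  snow: TP=246, FP=35+20+14+9=78, FN=5+7+7+8=27 → 492/597 = 0.8241
  fog: TP=213, FP=43+22+15+8=88, FN=17+17+17+9=60 → 426/574 = 0.7422
Macro-F1 score = mean = (0.4975 + 0.6316 + 0.5836 + 0.8241 + 0.7422) / 5 = 0.656

0.656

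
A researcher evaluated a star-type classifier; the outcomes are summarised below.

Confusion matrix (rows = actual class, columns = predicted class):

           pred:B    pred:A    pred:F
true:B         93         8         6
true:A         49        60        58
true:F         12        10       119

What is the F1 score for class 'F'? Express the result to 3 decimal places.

One-vs-rest for 'F': TP = diagonal; FP = other classes predicted 'F'; FN = 'F' predicted as other.
F1 score = 2·TP/(2·TP+FP+FN).
F: TP=119, FP=6+58=64, FN=12+10=22 → 238/324 = 0.7346

0.735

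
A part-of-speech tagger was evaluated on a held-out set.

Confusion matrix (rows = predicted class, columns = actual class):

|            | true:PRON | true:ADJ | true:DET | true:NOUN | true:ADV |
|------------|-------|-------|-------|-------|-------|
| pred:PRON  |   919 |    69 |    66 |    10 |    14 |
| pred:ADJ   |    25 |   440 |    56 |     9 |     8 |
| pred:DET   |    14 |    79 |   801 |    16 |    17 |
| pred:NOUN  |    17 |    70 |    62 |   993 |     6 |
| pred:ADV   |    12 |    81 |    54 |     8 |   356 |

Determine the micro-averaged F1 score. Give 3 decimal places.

0.835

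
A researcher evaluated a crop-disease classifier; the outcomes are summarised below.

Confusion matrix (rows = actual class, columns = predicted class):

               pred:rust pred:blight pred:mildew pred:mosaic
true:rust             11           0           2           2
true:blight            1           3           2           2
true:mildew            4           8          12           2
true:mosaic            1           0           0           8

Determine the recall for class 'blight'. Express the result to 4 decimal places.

0.3750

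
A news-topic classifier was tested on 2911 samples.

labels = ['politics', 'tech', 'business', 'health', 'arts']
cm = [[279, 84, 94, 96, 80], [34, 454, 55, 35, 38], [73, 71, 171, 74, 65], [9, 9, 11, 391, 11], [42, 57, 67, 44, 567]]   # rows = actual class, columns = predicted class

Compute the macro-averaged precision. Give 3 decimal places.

0.619

Per-class precision (TP/(TP+FP)):
  politics: TP=279, FP=34+73+9+42=158 → 279/437 = 0.6384
  tech: TP=454, FP=84+71+9+57=221 → 454/675 = 0.6726
  business: TP=171, FP=94+55+11+67=227 → 171/398 = 0.4296
  health: TP=391, FP=96+35+74+44=249 → 391/640 = 0.6109
  arts: TP=567, FP=80+38+65+11=194 → 567/761 = 0.7451
Macro-precision = mean = (0.6384 + 0.6726 + 0.4296 + 0.6109 + 0.7451) / 5 = 0.619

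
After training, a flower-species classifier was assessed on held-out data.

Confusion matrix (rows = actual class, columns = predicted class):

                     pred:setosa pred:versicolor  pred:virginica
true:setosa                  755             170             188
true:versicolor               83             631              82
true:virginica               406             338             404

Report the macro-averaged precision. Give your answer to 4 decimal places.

0.5868

Per-class precision (TP/(TP+FP)):
  setosa: TP=755, FP=83+406=489 → 755/1244 = 0.60691
  versicolor: TP=631, FP=170+338=508 → 631/1139 = 0.55399
  virginica: TP=404, FP=188+82=270 → 404/674 = 0.59941
Macro-precision = mean = (0.60691 + 0.55399 + 0.59941) / 3 = 0.5868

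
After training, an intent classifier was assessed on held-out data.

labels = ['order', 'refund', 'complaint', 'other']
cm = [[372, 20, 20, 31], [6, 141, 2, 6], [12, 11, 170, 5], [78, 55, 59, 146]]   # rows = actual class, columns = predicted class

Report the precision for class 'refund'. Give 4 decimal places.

0.6211

Take TP from the diagonal, FP from the rest of the 'refund' prediction marginal, FN from the rest of the 'refund' actual marginal.
precision = TP/(TP+FP).
refund: TP=141, FP=20+11+55=86 → 141/227 = 0.62115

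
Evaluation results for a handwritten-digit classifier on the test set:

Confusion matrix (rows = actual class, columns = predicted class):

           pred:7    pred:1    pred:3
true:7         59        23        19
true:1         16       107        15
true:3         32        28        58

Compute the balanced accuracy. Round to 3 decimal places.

0.617

Balanced accuracy = mean of per-class recall.
  7: recall = 59/101 = 0.5842
  1: recall = 107/138 = 0.7754
  3: recall = 58/118 = 0.4915
Mean = (0.5842 + 0.7754 + 0.4915) / 3 = 0.617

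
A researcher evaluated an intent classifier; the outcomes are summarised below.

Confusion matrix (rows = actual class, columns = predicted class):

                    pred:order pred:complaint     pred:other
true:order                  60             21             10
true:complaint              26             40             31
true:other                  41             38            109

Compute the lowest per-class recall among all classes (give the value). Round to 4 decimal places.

Per-class recall (TP/(TP+FN)):
  order: TP=60, FN=21+10=31 → 60/91 = 0.65934
  complaint: TP=40, FN=26+31=57 → 40/97 = 0.41237
  other: TP=109, FN=41+38=79 → 109/188 = 0.57979
Lowest is class 'complaint' with recall = 0.4124.

0.4124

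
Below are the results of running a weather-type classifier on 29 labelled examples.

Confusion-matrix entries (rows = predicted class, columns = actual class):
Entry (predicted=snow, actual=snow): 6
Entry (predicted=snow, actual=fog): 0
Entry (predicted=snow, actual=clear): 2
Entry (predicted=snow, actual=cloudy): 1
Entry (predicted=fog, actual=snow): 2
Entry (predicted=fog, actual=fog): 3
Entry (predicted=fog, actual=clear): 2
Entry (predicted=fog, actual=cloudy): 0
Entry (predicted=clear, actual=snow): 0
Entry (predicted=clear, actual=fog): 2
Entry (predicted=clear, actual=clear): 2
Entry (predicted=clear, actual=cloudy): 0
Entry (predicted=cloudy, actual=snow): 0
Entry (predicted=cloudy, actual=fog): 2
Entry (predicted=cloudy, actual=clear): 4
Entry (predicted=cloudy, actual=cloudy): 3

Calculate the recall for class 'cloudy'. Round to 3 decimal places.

Take TP from the diagonal, FP from the rest of the 'cloudy' prediction marginal, FN from the rest of the 'cloudy' actual marginal.
recall = TP/(TP+FN).
cloudy: TP=3, FN=1+0+0=1 → 3/4 = 0.7500

0.750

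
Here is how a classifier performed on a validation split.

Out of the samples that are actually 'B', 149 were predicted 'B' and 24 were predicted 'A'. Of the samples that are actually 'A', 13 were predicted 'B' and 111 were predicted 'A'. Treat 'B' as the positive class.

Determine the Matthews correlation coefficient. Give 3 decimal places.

MCC = (TP·TN − FP·FN) / √((TP+FP)(TP+FN)(TN+FP)(TN+FN))
Numerator = 149·111 − 13·24 = 16227
Denominator = √(162·173·124·135) = √469155240 = 21659.9917
MCC = 16227 / 21659.9917 = 0.749

0.749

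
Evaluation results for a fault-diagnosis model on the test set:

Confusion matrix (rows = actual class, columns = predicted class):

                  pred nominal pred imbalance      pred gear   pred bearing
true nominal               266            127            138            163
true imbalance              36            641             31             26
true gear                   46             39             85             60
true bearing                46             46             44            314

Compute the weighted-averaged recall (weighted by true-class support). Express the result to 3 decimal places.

0.620

Per-class recall (TP/(TP+FN)):
  nominal: TP=266, FN=127+138+163=428 → 266/694 = 0.3833
  imbalance: TP=641, FN=36+31+26=93 → 641/734 = 0.8733
  gear: TP=85, FN=46+39+60=145 → 85/230 = 0.3696
  bearing: TP=314, FN=46+46+44=136 → 314/450 = 0.6978
Weighted-recall = Σ (supportᵢ/N)·recallᵢ with N=2108: (694/2108)·0.3833 + (734/2108)·0.8733 + (230/2108)·0.3696 + (450/2108)·0.6978 = 0.620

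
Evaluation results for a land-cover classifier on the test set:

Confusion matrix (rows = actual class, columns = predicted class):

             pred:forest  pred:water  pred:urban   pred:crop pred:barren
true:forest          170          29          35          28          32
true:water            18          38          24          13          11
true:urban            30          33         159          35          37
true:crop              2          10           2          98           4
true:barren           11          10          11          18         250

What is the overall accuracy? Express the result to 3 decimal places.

Accuracy = trace / total = (170+38+159+98+250=715) / 1108 = 715/1108 = 0.645

0.645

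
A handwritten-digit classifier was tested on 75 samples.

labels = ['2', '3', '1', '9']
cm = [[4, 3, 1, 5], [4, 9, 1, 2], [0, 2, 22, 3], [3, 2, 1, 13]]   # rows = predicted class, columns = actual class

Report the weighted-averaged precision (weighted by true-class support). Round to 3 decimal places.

0.647

Per-class precision (TP/(TP+FP)):
  2: TP=4, FP=3+1+5=9 → 4/13 = 0.3077
  3: TP=9, FP=4+1+2=7 → 9/16 = 0.5625
  1: TP=22, FP=0+2+3=5 → 22/27 = 0.8148
  9: TP=13, FP=3+2+1=6 → 13/19 = 0.6842
Weighted-precision = Σ (supportᵢ/N)·precisionᵢ with N=75: (11/75)·0.3077 + (16/75)·0.5625 + (25/75)·0.8148 + (23/75)·0.6842 = 0.647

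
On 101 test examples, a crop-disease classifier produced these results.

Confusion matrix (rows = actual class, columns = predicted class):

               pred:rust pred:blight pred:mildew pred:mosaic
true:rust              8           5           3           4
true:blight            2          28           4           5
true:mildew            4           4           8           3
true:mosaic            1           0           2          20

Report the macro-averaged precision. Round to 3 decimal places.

Per-class precision (TP/(TP+FP)):
  rust: TP=8, FP=2+4+1=7 → 8/15 = 0.5333
  blight: TP=28, FP=5+4+0=9 → 28/37 = 0.7568
  mildew: TP=8, FP=3+4+2=9 → 8/17 = 0.4706
  mosaic: TP=20, FP=4+5+3=12 → 20/32 = 0.6250
Macro-precision = mean = (0.5333 + 0.7568 + 0.4706 + 0.6250) / 4 = 0.596

0.596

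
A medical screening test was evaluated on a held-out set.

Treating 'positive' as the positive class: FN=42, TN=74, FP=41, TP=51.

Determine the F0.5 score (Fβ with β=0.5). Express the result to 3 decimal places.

Fβ = (1+β²)·TP / ((1+β²)·TP + β²·FN + FP), with β²=1/4
= 1.25·51 / (1.25·51 + 0.25·42 + 41) = 0.553

0.553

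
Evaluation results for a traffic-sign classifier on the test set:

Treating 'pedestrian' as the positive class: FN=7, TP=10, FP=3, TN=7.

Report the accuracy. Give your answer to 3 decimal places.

Accuracy = (TP+TN)/N = (10+7)/27 = 0.630

0.630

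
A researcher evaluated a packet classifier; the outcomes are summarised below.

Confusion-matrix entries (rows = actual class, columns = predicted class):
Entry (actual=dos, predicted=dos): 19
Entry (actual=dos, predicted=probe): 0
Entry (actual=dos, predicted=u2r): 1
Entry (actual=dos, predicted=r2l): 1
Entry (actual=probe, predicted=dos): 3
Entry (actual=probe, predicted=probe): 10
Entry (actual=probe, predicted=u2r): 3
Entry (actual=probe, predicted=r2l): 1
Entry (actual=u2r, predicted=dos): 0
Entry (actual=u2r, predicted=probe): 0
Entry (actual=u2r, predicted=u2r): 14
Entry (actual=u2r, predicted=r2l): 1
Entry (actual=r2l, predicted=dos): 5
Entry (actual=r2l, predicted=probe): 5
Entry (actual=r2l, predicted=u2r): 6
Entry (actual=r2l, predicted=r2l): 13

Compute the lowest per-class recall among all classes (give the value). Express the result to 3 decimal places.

Per-class recall (TP/(TP+FN)):
  dos: TP=19, FN=0+1+1=2 → 19/21 = 0.9048
  probe: TP=10, FN=3+3+1=7 → 10/17 = 0.5882
  u2r: TP=14, FN=0+0+1=1 → 14/15 = 0.9333
  r2l: TP=13, FN=5+5+6=16 → 13/29 = 0.4483
Lowest is class 'r2l' with recall = 0.448.

0.448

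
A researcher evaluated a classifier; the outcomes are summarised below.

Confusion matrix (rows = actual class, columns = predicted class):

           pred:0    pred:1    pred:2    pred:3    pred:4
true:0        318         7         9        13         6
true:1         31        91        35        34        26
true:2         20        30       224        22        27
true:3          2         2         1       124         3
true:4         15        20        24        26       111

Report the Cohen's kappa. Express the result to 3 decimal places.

0.630

Observed agreement pₒ = trace/N = 868/1221 = 0.7109
Expected agreement pₑ = Σ (rowᵢ·colᵢ)/N² = (353·386 + 217·150 + 323·293 + 132·219 + 196·173)/1221² = 0.2188
κ = (pₒ − pₑ)/(1 − pₑ) = (0.7109 − 0.2188)/(1 − 0.2188) = 0.630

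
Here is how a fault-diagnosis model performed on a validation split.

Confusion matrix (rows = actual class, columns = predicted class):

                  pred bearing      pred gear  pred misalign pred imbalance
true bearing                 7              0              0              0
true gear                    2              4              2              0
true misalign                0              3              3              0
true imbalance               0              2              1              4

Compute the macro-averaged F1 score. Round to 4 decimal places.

0.6432

Per-class F1 score (2·TP/(2·TP+FP+FN)):
  bearing: TP=7, FP=2+0+0=2, FN=0+0+0=0 → 14/16 = 0.87500
  gear: TP=4, FP=0+3+2=5, FN=2+2+0=4 → 8/17 = 0.47059
  misalign: TP=3, FP=0+2+1=3, FN=0+3+0=3 → 6/12 = 0.50000
  imbalance: TP=4, FP=0+0+0=0, FN=0+2+1=3 → 8/11 = 0.72727
Macro-F1 score = mean = (0.87500 + 0.47059 + 0.50000 + 0.72727) / 4 = 0.6432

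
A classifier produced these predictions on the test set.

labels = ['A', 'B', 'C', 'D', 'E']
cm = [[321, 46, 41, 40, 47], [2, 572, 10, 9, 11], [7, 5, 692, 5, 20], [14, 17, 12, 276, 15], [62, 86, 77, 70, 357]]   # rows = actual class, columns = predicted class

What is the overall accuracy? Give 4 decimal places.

0.7882

Accuracy = trace / total = (321+572+692+276+357=2218) / 2814 = 2218/2814 = 0.7882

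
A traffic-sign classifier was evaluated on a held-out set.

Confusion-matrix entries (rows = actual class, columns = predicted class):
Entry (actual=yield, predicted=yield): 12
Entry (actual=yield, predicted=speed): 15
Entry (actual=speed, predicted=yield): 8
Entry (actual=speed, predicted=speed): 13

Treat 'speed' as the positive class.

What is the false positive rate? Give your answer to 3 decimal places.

FPR = FP/(FP+TN) = 15/(15+12) = 0.556

0.556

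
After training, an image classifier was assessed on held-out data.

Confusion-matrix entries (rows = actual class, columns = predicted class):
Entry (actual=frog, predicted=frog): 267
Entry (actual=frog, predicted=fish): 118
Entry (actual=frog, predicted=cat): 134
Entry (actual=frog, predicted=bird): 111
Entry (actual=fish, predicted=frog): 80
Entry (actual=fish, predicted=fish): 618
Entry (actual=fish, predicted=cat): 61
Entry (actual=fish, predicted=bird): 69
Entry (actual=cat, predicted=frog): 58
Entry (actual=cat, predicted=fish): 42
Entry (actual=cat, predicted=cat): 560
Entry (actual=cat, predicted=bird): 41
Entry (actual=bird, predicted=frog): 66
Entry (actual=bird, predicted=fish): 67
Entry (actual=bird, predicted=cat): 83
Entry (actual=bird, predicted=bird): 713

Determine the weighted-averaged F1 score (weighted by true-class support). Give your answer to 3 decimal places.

0.693

Per-class F1 score (2·TP/(2·TP+FP+FN)):
  frog: TP=267, FP=80+58+66=204, FN=118+134+111=363 → 534/1101 = 0.4850
  fish: TP=618, FP=118+42+67=227, FN=80+61+69=210 → 1236/1673 = 0.7388
  cat: TP=560, FP=134+61+83=278, FN=58+42+41=141 → 1120/1539 = 0.7277
  bird: TP=713, FP=111+69+41=221, FN=66+67+83=216 → 1426/1863 = 0.7654
Weighted-F1 score = Σ (supportᵢ/N)·F1 scoreᵢ with N=3088: (630/3088)·0.4850 + (828/3088)·0.7388 + (701/3088)·0.7277 + (929/3088)·0.7654 = 0.693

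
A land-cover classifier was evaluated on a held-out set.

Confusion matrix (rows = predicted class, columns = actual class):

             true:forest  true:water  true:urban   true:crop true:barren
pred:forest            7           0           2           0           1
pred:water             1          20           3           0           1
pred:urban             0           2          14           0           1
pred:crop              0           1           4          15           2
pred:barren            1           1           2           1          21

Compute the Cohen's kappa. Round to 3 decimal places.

0.707

Observed agreement pₒ = trace/N = 77/100 = 0.7700
Expected agreement pₑ = Σ (rowᵢ·colᵢ)/N² = (9·10 + 24·25 + 25·17 + 16·22 + 26·26)/100² = 0.2143
κ = (pₒ − pₑ)/(1 − pₑ) = (0.7700 − 0.2143)/(1 − 0.2143) = 0.707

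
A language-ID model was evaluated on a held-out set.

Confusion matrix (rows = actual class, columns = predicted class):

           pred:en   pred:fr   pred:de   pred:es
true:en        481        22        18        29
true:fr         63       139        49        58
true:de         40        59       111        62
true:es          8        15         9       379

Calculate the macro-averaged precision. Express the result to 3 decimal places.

Per-class precision (TP/(TP+FP)):
  en: TP=481, FP=63+40+8=111 → 481/592 = 0.8125
  fr: TP=139, FP=22+59+15=96 → 139/235 = 0.5915
  de: TP=111, FP=18+49+9=76 → 111/187 = 0.5936
  es: TP=379, FP=29+58+62=149 → 379/528 = 0.7178
Macro-precision = mean = (0.8125 + 0.5915 + 0.5936 + 0.7178) / 4 = 0.679

0.679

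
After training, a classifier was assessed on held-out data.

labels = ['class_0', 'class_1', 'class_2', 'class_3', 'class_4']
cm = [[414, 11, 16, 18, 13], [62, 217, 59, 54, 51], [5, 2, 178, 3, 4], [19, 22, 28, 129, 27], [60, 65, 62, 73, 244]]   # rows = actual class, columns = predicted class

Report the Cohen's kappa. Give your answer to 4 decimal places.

0.5498

Observed agreement pₒ = trace/N = 1182/1836 = 0.64379
Expected agreement pₑ = Σ (rowᵢ·colᵢ)/N² = (472·560 + 443·317 + 192·343 + 225·277 + 504·339)/1836² = 0.20878
κ = (pₒ − pₑ)/(1 − pₑ) = (0.64379 − 0.20878)/(1 − 0.20878) = 0.5498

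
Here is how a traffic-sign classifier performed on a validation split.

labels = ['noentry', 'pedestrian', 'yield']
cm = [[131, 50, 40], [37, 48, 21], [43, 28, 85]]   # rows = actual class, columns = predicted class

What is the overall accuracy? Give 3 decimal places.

0.547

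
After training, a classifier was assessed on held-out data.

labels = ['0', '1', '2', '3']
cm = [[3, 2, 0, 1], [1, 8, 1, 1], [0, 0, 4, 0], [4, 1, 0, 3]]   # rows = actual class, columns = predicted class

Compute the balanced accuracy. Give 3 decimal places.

0.651

Balanced accuracy = mean of per-class recall.
  0: recall = 3/6 = 0.5000
  1: recall = 8/11 = 0.7273
  2: recall = 4/4 = 1.0000
  3: recall = 3/8 = 0.3750
Mean = (0.5000 + 0.7273 + 1.0000 + 0.3750) / 4 = 0.651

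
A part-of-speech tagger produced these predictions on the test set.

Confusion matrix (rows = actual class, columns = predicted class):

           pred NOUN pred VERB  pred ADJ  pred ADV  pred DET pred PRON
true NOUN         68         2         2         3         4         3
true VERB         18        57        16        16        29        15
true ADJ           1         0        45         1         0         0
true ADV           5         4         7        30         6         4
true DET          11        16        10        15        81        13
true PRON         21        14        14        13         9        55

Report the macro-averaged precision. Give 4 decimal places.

Per-class precision (TP/(TP+FP)):
  NOUN: TP=68, FP=18+1+5+11+21=56 → 68/124 = 0.54839
  VERB: TP=57, FP=2+0+4+16+14=36 → 57/93 = 0.61290
  ADJ: TP=45, FP=2+16+7+10+14=49 → 45/94 = 0.47872
  ADV: TP=30, FP=3+16+1+15+13=48 → 30/78 = 0.38462
  DET: TP=81, FP=4+29+0+6+9=48 → 81/129 = 0.62791
  PRON: TP=55, FP=3+15+0+4+13=35 → 55/90 = 0.61111
Macro-precision = mean = (0.54839 + 0.61290 + 0.47872 + 0.38462 + 0.62791 + 0.61111) / 6 = 0.5439

0.5439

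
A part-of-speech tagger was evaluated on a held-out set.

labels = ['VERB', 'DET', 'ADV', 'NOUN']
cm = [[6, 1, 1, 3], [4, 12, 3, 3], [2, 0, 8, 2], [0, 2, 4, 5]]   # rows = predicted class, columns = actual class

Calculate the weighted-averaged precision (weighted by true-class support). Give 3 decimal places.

0.559

Per-class precision (TP/(TP+FP)):
  VERB: TP=6, FP=1+1+3=5 → 6/11 = 0.5455
  DET: TP=12, FP=4+3+3=10 → 12/22 = 0.5455
  ADV: TP=8, FP=2+0+2=4 → 8/12 = 0.6667
  NOUN: TP=5, FP=0+2+4=6 → 5/11 = 0.4545
Weighted-precision = Σ (supportᵢ/N)·precisionᵢ with N=56: (12/56)·0.5455 + (15/56)·0.5455 + (16/56)·0.6667 + (13/56)·0.4545 = 0.559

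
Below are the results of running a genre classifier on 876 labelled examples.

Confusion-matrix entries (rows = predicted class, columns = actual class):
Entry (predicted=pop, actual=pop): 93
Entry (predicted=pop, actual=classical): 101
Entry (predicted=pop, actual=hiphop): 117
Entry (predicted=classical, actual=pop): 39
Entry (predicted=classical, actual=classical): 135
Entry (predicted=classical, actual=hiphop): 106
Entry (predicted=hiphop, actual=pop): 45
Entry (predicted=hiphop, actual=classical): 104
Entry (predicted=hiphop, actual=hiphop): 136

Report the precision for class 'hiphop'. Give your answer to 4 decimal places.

0.4772

Take TP from the diagonal, FP from the rest of the 'hiphop' prediction marginal, FN from the rest of the 'hiphop' actual marginal.
precision = TP/(TP+FP).
hiphop: TP=136, FP=45+104=149 → 136/285 = 0.47719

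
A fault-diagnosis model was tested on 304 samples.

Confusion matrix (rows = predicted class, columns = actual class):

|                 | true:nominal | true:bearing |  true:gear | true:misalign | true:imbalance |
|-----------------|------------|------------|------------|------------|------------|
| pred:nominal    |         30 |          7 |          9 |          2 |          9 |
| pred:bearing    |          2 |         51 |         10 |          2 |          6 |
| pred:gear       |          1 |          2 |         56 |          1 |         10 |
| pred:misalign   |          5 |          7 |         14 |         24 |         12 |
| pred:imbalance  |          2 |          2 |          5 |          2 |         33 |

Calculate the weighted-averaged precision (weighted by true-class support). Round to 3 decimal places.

0.692

Per-class precision (TP/(TP+FP)):
  nominal: TP=30, FP=7+9+2+9=27 → 30/57 = 0.5263
  bearing: TP=51, FP=2+10+2+6=20 → 51/71 = 0.7183
  gear: TP=56, FP=1+2+1+10=14 → 56/70 = 0.8000
  misalign: TP=24, FP=5+7+14+12=38 → 24/62 = 0.3871
  imbalance: TP=33, FP=2+2+5+2=11 → 33/44 = 0.7500
Weighted-precision = Σ (supportᵢ/N)·precisionᵢ with N=304: (40/304)·0.5263 + (69/304)·0.7183 + (94/304)·0.8000 + (31/304)·0.3871 + (70/304)·0.7500 = 0.692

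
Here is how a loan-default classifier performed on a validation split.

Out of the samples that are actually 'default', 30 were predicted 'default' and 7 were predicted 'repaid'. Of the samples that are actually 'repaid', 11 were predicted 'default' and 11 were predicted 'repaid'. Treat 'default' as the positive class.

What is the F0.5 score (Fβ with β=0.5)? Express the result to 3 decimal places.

0.746

Fβ = (1+β²)·TP / ((1+β²)·TP + β²·FN + FP), with β²=1/4
= 1.25·30 / (1.25·30 + 0.25·7 + 11) = 0.746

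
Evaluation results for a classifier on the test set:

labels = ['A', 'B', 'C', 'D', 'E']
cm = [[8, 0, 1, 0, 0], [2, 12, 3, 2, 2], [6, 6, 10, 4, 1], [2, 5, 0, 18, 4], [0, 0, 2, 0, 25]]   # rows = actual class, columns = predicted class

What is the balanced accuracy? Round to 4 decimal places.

0.6755

Balanced accuracy = mean of per-class recall.
  A: recall = 8/9 = 0.88889
  B: recall = 12/21 = 0.57143
  C: recall = 10/27 = 0.37037
  D: recall = 18/29 = 0.62069
  E: recall = 25/27 = 0.92593
Mean = (0.88889 + 0.57143 + 0.37037 + 0.62069 + 0.92593) / 5 = 0.6755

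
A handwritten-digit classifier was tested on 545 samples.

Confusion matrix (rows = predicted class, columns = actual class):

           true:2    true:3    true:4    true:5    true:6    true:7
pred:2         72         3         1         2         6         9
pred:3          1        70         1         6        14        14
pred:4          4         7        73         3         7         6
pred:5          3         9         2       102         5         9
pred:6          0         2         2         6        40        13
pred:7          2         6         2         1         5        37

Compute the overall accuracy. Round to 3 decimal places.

Accuracy = trace / total = (72+70+73+102+40+37=394) / 545 = 394/545 = 0.723

0.723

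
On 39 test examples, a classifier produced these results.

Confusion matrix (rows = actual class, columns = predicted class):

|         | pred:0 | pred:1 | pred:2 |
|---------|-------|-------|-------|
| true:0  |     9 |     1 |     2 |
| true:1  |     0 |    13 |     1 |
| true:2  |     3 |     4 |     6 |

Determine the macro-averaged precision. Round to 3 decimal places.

0.713

Per-class precision (TP/(TP+FP)):
  0: TP=9, FP=0+3=3 → 9/12 = 0.7500
  1: TP=13, FP=1+4=5 → 13/18 = 0.7222
  2: TP=6, FP=2+1=3 → 6/9 = 0.6667
Macro-precision = mean = (0.7500 + 0.7222 + 0.6667) / 3 = 0.713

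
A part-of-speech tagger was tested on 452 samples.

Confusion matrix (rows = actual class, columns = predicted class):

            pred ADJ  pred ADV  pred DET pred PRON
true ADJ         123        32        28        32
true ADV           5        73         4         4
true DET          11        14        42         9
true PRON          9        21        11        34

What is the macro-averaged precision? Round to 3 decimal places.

0.569

Per-class precision (TP/(TP+FP)):
  ADJ: TP=123, FP=5+11+9=25 → 123/148 = 0.8311
  ADV: TP=73, FP=32+14+21=67 → 73/140 = 0.5214
  DET: TP=42, FP=28+4+11=43 → 42/85 = 0.4941
  PRON: TP=34, FP=32+4+9=45 → 34/79 = 0.4304
Macro-precision = mean = (0.8311 + 0.5214 + 0.4941 + 0.4304) / 4 = 0.569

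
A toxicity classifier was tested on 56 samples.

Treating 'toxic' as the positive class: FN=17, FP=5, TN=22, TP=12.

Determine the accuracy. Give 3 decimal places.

0.607

Accuracy = (TP+TN)/N = (12+22)/56 = 0.607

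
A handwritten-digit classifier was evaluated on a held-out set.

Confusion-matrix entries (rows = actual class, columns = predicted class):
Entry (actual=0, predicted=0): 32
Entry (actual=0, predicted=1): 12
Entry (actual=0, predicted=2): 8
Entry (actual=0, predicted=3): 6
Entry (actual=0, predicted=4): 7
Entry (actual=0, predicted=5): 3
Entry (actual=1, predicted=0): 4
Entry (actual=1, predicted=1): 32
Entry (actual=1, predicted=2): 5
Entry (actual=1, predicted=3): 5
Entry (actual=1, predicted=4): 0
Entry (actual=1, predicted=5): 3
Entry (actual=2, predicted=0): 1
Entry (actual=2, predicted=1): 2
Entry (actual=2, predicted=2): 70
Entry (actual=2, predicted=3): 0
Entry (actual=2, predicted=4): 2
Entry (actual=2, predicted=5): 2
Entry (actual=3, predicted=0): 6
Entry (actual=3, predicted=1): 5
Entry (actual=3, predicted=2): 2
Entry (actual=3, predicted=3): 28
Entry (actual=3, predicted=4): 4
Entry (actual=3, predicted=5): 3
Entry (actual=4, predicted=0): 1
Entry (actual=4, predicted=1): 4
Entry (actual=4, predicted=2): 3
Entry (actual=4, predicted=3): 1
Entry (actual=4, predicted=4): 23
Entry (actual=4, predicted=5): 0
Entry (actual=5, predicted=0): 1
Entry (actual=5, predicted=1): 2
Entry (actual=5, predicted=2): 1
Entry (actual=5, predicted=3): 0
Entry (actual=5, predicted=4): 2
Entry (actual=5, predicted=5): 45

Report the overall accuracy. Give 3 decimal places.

0.708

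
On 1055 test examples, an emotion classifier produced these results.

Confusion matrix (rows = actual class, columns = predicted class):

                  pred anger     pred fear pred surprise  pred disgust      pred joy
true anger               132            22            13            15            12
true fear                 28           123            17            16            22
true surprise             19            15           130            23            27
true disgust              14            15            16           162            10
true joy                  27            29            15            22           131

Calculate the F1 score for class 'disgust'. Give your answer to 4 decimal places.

Take TP from the diagonal, FP from the rest of the 'disgust' prediction marginal, FN from the rest of the 'disgust' actual marginal.
F1 score = 2·TP/(2·TP+FP+FN).
disgust: TP=162, FP=15+16+23+22=76, FN=14+15+16+10=55 → 324/455 = 0.71209

0.7121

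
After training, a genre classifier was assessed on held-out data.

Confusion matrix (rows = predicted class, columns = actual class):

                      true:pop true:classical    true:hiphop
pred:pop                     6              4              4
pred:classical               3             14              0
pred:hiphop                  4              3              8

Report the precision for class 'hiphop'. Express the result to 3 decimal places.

0.533

Treat 'hiphop' as positive and all other classes as negative.
precision = TP/(TP+FP).
hiphop: TP=8, FP=4+3=7 → 8/15 = 0.5333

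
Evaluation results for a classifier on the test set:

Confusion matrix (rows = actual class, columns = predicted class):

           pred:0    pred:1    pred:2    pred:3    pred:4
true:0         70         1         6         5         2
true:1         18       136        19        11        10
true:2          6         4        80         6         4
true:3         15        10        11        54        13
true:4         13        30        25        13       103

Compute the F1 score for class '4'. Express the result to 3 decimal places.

F1 score = 2·TP/(2·TP+FP+FN).
4: TP=103, FP=2+10+4+13=29, FN=13+30+25+13=81 → 206/316 = 0.6519

0.652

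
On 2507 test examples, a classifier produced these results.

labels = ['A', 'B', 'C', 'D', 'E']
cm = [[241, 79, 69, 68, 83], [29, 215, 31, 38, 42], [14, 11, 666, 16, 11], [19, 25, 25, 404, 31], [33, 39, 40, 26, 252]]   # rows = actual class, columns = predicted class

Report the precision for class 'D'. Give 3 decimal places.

One-vs-rest for 'D': TP = diagonal; FP = other classes predicted 'D'; FN = 'D' predicted as other.
precision = TP/(TP+FP).
D: TP=404, FP=68+38+16+26=148 → 404/552 = 0.7319

0.732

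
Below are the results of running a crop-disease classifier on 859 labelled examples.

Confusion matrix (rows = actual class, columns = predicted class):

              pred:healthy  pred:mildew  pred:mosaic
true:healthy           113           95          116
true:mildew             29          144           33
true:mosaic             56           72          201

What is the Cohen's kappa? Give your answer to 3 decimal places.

Observed agreement pₒ = trace/N = 458/859 = 0.5332
Expected agreement pₑ = Σ (rowᵢ·colᵢ)/N² = (324·198 + 206·311 + 329·350)/859² = 0.3298
κ = (pₒ − pₑ)/(1 − pₑ) = (0.5332 − 0.3298)/(1 − 0.3298) = 0.303

0.303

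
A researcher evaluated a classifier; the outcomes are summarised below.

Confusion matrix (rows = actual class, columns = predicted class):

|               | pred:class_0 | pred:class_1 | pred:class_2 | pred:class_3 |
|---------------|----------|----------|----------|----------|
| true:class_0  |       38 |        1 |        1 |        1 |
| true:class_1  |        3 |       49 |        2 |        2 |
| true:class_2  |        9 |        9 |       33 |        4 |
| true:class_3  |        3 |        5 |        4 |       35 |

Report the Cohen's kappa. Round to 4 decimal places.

0.7049

Observed agreement pₒ = trace/N = 155/199 = 0.77889
Expected agreement pₑ = Σ (rowᵢ·colᵢ)/N² = (41·53 + 56·64 + 55·40 + 47·42)/199² = 0.25078
κ = (pₒ − pₑ)/(1 − pₑ) = (0.77889 − 0.25078)/(1 − 0.25078) = 0.7049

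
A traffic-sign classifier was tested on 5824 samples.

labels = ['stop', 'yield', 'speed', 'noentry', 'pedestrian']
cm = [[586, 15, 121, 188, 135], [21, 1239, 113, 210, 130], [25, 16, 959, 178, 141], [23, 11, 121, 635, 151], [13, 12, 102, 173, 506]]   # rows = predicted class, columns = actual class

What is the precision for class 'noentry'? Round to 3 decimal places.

Treat 'noentry' as positive and all other classes as negative.
precision = TP/(TP+FP).
noentry: TP=635, FP=23+11+121+151=306 → 635/941 = 0.6748

0.675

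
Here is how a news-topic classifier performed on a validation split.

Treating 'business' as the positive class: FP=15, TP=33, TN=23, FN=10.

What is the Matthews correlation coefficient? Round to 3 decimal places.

MCC = (TP·TN − FP·FN) / √((TP+FP)(TP+FN)(TN+FP)(TN+FN))
Numerator = 33·23 − 15·10 = 609
Denominator = √(48·43·38·33) = √2588256 = 1608.8058
MCC = 609 / 1608.8058 = 0.379

0.379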